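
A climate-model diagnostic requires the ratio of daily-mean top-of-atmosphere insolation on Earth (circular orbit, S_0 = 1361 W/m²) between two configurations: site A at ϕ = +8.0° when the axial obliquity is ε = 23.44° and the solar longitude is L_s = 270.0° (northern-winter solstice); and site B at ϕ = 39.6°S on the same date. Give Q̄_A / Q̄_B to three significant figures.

Q̄_A / Q̄_B ≈ 0.715

— Configuration A (ϕ=+8.0°):
Solar declination: sin δ = sin ε · sin L_s = sin 23.44° × sin 270.0° = -0.39779, so δ = -23.440°.
cos h₀ = −tan(+8.0°) tan(-23.440°) = 0.0609, h₀ = 1.5098 rad.
Bracket: h₀ sin ϕ sin δ + cos ϕ cos δ sin h₀ = 1.5098×0.13917×-0.39779 + 0.99027×0.91748×0.99814 = -0.083583 + 0.906863 = 0.823280.
Q̄ = (S_0/π) × [bracket] = (1361/π) × 0.823280 = 356.66 W/m².
— Configuration B (ϕ=-39.6°):
cos h₀ = −tan(-39.6°) tan(-23.440°) = -0.3587, h₀ = 1.9376 rad.
Bracket: h₀ sin ϕ sin δ + cos ϕ cos δ sin h₀ = 1.9376×-0.63742×-0.39779 + 0.77051×0.91748×0.93346 = 0.491297 + 0.659889 = 1.151186.
Q̄ = (S_0/π) × [bracket] = (1361/π) × 1.151186 = 498.72 W/m².
Ratio Q̄_A / Q̄_B = 356.66 / 498.72 = 0.7152.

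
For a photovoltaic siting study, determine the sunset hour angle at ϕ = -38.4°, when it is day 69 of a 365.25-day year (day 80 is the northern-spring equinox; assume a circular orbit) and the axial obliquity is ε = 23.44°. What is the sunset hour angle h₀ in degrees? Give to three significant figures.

h₀ = 93.4°

Solar longitude: L_s = 360° × (69 − 80)/365.25 = -10.842°, i.e. -10.842° + 360° = 349.158°.
sin δ = sin 23.44° × sin 349.158° = -0.07482, so δ = -4.291°.
cos h₀ = −tan ϕ · tan δ = −tan(-38.4°) × tan(-4.291°) = -0.0595, so h₀ = 1.6303 rad = 93.41°.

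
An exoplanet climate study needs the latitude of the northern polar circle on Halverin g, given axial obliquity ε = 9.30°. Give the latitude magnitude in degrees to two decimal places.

80.70°

The polar circle is the lowest latitude that experiences at least one full rotation of continuous daylight at the northern-summer solstice; it lies at |φ| = 90° − ε = 90° − 9.30° = 80.70°.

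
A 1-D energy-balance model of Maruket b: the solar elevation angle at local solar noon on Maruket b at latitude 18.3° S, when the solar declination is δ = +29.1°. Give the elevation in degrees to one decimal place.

42.6°

At local noon the hour angle is zero, so the zenith angle equals |ϕ − δ| = |-18.3° − (+29.100°)| = 47.400°.
Elevation = 90° − 47.400° = 42.6°.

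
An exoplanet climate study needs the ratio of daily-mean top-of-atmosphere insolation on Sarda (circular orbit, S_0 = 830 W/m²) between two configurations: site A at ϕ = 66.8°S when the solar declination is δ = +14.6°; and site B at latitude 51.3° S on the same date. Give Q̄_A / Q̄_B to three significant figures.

Q̄_A / Q̄_B ≈ 0.275

— Configuration A (ϕ=-66.8°):
cos h₀ = −tan(-66.8°) tan(+14.600°) = 0.6077, h₀ = 0.9176 rad.
Bracket: h₀ sin ϕ sin δ + cos ϕ cos δ sin h₀ = 0.9176×-0.91914×0.25207 + 0.39394×0.96771×0.79413 = -0.212597 + 0.302738 = 0.090141.
Q̄ = (S_0/π) × [bracket] = (830/π) × 0.090141 = 23.815 W/m².
— Configuration B (ϕ=-51.3°):
cos h₀ = −tan(-51.3°) tan(+14.600°) = 0.3251, h₀ = 1.2396 rad.
Bracket: h₀ sin ϕ sin δ + cos ϕ cos δ sin h₀ = 1.2396×-0.78043×0.25207 + 0.62524×0.96771×0.94567 = -0.243858 + 0.572179 = 0.328321.
Q̄ = (S_0/π) × [bracket] = (830/π) × 0.328321 = 86.741 W/m².
Ratio Q̄_A / Q̄_B = 23.815 / 86.741 = 0.2746.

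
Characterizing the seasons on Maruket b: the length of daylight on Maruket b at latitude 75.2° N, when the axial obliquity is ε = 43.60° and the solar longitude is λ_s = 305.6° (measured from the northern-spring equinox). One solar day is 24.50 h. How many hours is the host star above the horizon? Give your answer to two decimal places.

0.00 h

Solar declination: sin δ = sin ε · sin λ_s = sin 43.60° × sin 305.6° = -0.56073, so δ = -34.106°.
cos H₀ = −tan φ · tan δ = 2.5631 ≥ 1, so the host star never rises (polar night) and H₀ = 0.
Daylight = 2H₀/(2π) × 24.50 h = (0.0000/π) × 24.50 = 0.00 h.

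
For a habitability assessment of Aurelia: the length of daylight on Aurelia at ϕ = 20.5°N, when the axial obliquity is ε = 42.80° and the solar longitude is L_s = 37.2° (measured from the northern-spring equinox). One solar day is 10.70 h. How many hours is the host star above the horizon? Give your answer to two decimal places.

5.93 h

Solar declination: sin δ = sin ε · sin L_s = sin 42.80° × sin 37.2° = 0.41079, so δ = +24.254°.
cos h₀ = −tan ϕ · tan δ = −tan(+20.5°) × tan(+24.254°) = -0.1685, so h₀ = 1.7401 rad = 99.70°.
Daylight = 2h₀/(2π) × 10.70 h = (1.7401/π) × 10.70 = 5.93 h.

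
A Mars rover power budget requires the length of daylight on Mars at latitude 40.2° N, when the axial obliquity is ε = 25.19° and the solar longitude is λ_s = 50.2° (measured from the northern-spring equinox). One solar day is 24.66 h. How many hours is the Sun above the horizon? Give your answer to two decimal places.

Solar declination: sin δ = sin ε · sin λ_s = sin 25.19° × sin 50.2° = 0.32700, so δ = +19.087°.
cos H₀ = −tan φ · tan δ = −tan(+40.2°) × tan(+19.087°) = -0.2924, so H₀ = 1.8675 rad = 107.00°.
Daylight = 2H₀/(2π) × 24.66 h = (1.8675/π) × 24.66 = 14.66 h.

14.66 h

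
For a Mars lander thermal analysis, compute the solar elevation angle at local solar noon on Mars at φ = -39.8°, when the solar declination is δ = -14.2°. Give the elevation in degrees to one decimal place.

64.4°

At local noon the hour angle is zero, so the zenith angle equals |φ − δ| = |-39.8° − (-14.200°)| = 25.600°.
Elevation = 90° − 25.600° = 64.4°.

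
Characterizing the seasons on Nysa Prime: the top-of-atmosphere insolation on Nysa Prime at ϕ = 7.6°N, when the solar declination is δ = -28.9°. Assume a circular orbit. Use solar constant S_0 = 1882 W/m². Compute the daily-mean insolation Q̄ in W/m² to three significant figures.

cos h₀ = −tan(+7.6°) tan(-28.900°) = 0.0737, h₀ = 1.4971 rad.
Bracket: h₀ sin ϕ sin δ + cos ϕ cos δ sin h₀ = 1.4971×0.13226×-0.48328 + 0.99122×0.87546×0.99728 = -0.095693 + 0.865413 = 0.769720.
Q̄ = (S_0/π) × [bracket] = (1882/π) × 0.769720 = 461.1 W/m².

Q̄ ≈ 461 W/m²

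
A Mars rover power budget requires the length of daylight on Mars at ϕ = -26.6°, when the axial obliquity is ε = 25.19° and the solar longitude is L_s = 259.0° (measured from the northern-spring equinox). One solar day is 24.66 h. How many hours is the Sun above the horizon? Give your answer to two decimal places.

14.15 h

Solar declination: sin δ = sin ε · sin L_s = sin 25.19° × sin 259.0° = -0.41780, so δ = -24.696°.
cos h₀ = −tan ϕ · tan δ = −tan(-26.6°) × tan(-24.696°) = -0.2303, so h₀ = 1.8032 rad = 103.31°.
Daylight = 2h₀/(2π) × 24.66 h = (1.8032/π) × 24.66 = 14.15 h.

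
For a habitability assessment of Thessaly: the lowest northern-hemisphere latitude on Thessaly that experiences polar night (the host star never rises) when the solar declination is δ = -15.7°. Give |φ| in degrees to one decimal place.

Polar night requires cos H₀ = −tan φ tan δ ≥ 1, i.e. tan φ tan δ ≤ −1.
The boundary is |tan φ| · |tan δ| = 1, so |φ| = 90° − |δ| = 90° − 15.7° = 74.3° in the northern hemisphere.

|φ| = 74.3°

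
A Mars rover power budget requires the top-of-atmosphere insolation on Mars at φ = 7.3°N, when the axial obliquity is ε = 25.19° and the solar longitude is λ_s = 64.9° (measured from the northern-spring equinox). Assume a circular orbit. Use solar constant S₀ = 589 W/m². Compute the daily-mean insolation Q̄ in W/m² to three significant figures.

Solar declination: sin δ = sin ε · sin λ_s = sin 25.19° × sin 64.9° = 0.38543, so δ = +22.670°.
cos H₀ = −tan(+7.3°) tan(+22.670°) = -0.0535, H₀ = 1.6243 rad.
Bracket: H₀ sin φ sin δ + cos φ cos δ sin H₀ = 1.6243×0.12706×0.38543 + 0.99189×0.92274×0.99857 = 0.079546 + 0.913948 = 0.993494.
Q̄ = (S₀/π) × [bracket] = (589/π) × 0.993494 = 186.3 W/m².

Q̄ ≈ 186 W/m²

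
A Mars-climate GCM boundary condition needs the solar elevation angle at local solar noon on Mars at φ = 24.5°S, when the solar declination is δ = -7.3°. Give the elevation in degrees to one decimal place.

72.8°

At local noon the hour angle is zero, so the zenith angle equals |φ − δ| = |-24.5° − (-7.300°)| = 17.200°.
Elevation = 90° − 17.200° = 72.8°.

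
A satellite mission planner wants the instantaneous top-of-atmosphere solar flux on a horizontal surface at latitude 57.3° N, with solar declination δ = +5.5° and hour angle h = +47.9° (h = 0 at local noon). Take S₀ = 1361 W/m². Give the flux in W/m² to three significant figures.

600 W/m²

cos θ_z = sin φ sin δ + cos φ cos δ cos h = 0.080655 + 0.360524 = 0.441179.
Flux = S₀ · cos θ_z = 1361 × 0.441179 = 600.4 W/m².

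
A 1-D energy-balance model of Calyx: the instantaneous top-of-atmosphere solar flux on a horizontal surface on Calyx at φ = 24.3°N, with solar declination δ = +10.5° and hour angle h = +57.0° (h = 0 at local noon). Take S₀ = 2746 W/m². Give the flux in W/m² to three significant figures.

1.55e+03 W/m²

cos θ_z = sin φ sin δ + cos φ cos δ cos h = 0.074993 + 0.488074 = 0.563067.
Flux = S₀ · cos θ_z = 2746 × 0.563067 = 1546 W/m².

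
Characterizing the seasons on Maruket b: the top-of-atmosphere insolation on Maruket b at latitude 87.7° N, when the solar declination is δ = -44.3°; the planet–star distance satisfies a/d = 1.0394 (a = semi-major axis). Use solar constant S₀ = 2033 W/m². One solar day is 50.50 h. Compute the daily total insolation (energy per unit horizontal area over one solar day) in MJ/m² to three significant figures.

cos H₀ = −tan(+87.7°) tan(-44.300°) = 24.2968 ≥ 1 ⇒ polar night, H₀ = 0 and Q̄ = 0.
Inverse-square distance factor (a/d)² = 1.0394² = 1.080352.
Daily total = Q̄ × 50.50 h × 3600 s/h = 0.00 MJ/m².

0.00 MJ/m²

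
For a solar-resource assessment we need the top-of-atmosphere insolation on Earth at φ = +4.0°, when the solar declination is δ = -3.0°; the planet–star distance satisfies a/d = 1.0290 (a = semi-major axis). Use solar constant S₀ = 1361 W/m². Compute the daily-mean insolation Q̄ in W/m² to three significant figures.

cos H₀ = −tan(+4.0°) tan(-3.000°) = 0.0037, H₀ = 1.5671 rad.
Bracket: H₀ sin φ sin δ + cos φ cos δ sin H₀ = 1.5671×0.06976×-0.05234 + 0.99756×0.99863×0.99999 = -0.005722 + 0.996183 = 0.990461.
Inverse-square distance factor (a/d)² = 1.0290² = 1.058841.
Q̄ = (S₀/π) × 1.058841 × [bracket] = (1361/π) × 1.058841 × 0.990461 = 454.3 W/m².

Q̄ ≈ 454 W/m²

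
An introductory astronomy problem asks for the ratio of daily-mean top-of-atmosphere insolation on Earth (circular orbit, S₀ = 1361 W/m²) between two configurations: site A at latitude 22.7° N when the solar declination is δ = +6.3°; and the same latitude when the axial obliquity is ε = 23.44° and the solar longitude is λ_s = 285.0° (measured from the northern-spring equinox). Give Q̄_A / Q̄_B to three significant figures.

Q̄_A / Q̄_B ≈ 1.56

— Configuration A (φ=+22.7°):
cos H₀ = −tan(+22.7°) tan(+6.300°) = -0.0462, H₀ = 1.6170 rad.
Bracket: H₀ sin φ sin δ + cos φ cos δ sin H₀ = 1.6170×0.38591×0.10973 + 0.92254×0.99396×0.99893 = 0.068473 + 0.915987 = 0.984460.
Q̄ = (S₀/π) × [bracket] = (1361/π) × 0.984460 = 426.49 W/m².
— Configuration B (φ=+22.7°):
Solar declination: sin δ = sin ε · sin λ_s = sin 23.44° × sin 285.0° = -0.38423, so δ = -22.596°.
cos H₀ = −tan(+22.7°) tan(-22.596°) = 0.1741, H₀ = 1.3958 rad.
Bracket: H₀ sin φ sin δ + cos φ cos δ sin H₀ = 1.3958×0.38591×-0.38423 + 0.92254×0.92324×0.98473 = -0.206967 + 0.838720 = 0.631753.
Q̄ = (S₀/π) × [bracket] = (1361/π) × 0.631753 = 273.69 W/m².
Ratio Q̄_A / Q̄_B = 426.49 / 273.69 = 1.558.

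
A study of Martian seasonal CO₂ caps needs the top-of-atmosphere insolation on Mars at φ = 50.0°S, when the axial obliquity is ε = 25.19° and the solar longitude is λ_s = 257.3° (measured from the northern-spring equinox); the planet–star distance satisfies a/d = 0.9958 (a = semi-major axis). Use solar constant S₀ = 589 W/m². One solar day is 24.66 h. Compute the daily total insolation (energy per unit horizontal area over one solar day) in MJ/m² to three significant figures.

Solar declination: sin δ = sin ε · sin λ_s = sin 25.19° × sin 257.3° = -0.41521, so δ = -24.532°.
cos H₀ = −tan(-50.0°) tan(-24.532°) = -0.5439, H₀ = 2.1459 rad.
Bracket: H₀ sin φ sin δ + cos φ cos δ sin H₀ = 2.1459×-0.76604×-0.41521 + 0.64279×0.90973×0.83913 = 0.682541 + 0.490694 = 1.173235.
Inverse-square distance factor (a/d)² = 0.9958² = 0.991618.
Q̄ = (S₀/π) × 0.991618 × [bracket] = (589/π) × 0.991618 × 1.173235 = 218.12 W/m².
Daily total = Q̄ × 24.66 h × 3600 s/h = 218.12 × 24.66 × 3600 / 10⁶ = 19.36 MJ/m².

19.4 MJ/m²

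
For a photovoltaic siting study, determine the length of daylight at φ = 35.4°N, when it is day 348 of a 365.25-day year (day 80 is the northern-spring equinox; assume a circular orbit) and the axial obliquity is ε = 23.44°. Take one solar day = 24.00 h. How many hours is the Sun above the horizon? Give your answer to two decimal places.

Solar longitude: λ_s = 360° × (348 − 80)/365.25 = 264.148°.
sin δ = sin 23.44° × sin 264.148° = -0.39572, so δ = -23.311°.
cos H₀ = −tan φ · tan δ = −tan(+35.4°) × tan(-23.311°) = 0.3062, so H₀ = 1.2596 rad = 72.17°.
Daylight = 2H₀/(2π) × 24.00 h = (1.2596/π) × 24.00 = 9.62 h.

9.62 h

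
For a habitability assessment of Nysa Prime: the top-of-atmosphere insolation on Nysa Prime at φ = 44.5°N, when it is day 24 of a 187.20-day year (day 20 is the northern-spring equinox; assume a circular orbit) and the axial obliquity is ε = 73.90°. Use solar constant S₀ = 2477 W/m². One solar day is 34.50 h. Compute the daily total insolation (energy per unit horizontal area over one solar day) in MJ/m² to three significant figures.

Solar longitude: λ_s = 360° × (24 − 20)/187.20 = 7.692°.
sin δ = sin 73.90° × sin 7.692° = 0.12860, so δ = +7.389°.
cos H₀ = −tan(+44.5°) tan(+7.389°) = -0.1274, H₀ = 1.6986 rad.
Bracket: H₀ sin φ sin δ + cos φ cos δ sin H₀ = 1.6986×0.70091×0.12860 + 0.71325×0.99170×0.99185 = 0.153107 + 0.701565 = 0.854672.
Q̄ = (S₀/π) × [bracket] = (2477/π) × 0.854672 = 673.87 W/m².
Daily total = Q̄ × 34.50 h × 3600 s/h = 673.87 × 34.50 × 3600 / 10⁶ = 83.69 MJ/m².

83.7 MJ/m²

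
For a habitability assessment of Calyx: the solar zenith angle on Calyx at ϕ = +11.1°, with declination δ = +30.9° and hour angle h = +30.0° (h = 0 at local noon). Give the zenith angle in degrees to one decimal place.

θ_z = 34.1°

cos θ_z = sin ϕ sin δ + cos ϕ cos δ cos h = 0.098868 + 0.729204 = 0.828072.
θ_z = arccos(0.828072) = 34.1°.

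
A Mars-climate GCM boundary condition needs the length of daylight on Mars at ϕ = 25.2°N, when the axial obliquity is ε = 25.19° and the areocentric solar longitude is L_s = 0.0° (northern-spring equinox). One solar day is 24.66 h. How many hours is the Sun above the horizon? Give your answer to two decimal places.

sin δ = sin 25.19° × sin 0.0° = 0.00000, so δ = +0.000°.
cos h₀ = −tan ϕ · tan δ = −tan(+25.2°) × tan(+0.000°) = -0.0000, so h₀ = 1.5708 rad = 90.00°.
Daylight = 2h₀/(2π) × 24.66 h = (1.5708/π) × 24.66 = 12.33 h.

12.33 h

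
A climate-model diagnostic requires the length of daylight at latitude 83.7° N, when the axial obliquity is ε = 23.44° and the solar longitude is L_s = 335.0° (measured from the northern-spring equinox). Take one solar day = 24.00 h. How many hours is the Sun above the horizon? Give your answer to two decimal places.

0.00 h

Solar declination: sin δ = sin ε · sin L_s = sin 23.44° × sin 335.0° = -0.16811, so δ = -9.678°.
cos h₀ = −tan ϕ · tan δ = 1.5447 ≥ 1, so the Sun never rises (polar night) and h₀ = 0.
Daylight = 2h₀/(2π) × 24.00 h = (0.0000/π) × 24.00 = 0.00 h.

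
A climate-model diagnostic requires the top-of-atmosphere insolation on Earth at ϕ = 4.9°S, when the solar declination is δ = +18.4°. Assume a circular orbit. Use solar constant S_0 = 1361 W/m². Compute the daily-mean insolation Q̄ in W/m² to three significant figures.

Q̄ ≈ 391 W/m²

cos h₀ = −tan(-4.9°) tan(+18.400°) = 0.0285, h₀ = 1.5423 rad.
Bracket: h₀ sin ϕ sin δ + cos ϕ cos δ sin h₀ = 1.5423×-0.08542×0.31565 + 0.99635×0.94888×0.99959 = -0.041585 + 0.945029 = 0.903444.
Q̄ = (S_0/π) × [bracket] = (1361/π) × 0.903444 = 391.4 W/m².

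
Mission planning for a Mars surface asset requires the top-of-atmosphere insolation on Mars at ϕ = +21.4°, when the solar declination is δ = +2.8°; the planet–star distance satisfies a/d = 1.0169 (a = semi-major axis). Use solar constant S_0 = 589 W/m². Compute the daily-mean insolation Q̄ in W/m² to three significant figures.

cos h₀ = −tan(+21.4°) tan(+2.800°) = -0.0192, h₀ = 1.5900 rad.
Bracket: h₀ sin ϕ sin δ + cos ϕ cos δ sin h₀ = 1.5900×0.36488×0.04885 + 0.93106×0.99881×0.99982 = 0.028341 + 0.929785 = 0.958126.
Inverse-square distance factor (a/d)² = 1.0169² = 1.034086.
Q̄ = (S_0/π) × 1.034086 × [bracket] = (589/π) × 1.034086 × 0.958126 = 185.8 W/m².

Q̄ ≈ 186 W/m²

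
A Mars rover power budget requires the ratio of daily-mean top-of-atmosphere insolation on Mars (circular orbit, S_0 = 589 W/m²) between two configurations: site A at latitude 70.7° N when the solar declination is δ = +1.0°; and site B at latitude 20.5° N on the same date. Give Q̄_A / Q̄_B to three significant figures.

— Configuration A (ϕ=+70.7°):
cos h₀ = −tan(+70.7°) tan(+1.000°) = -0.0498, h₀ = 1.6207 rad.
Bracket: h₀ sin ϕ sin δ + cos ϕ cos δ sin h₀ = 1.6207×0.94380×0.01745 + 0.33051×0.99985×0.99876 = 0.026692 + 0.330051 = 0.356743.
Q̄ = (S_0/π) × [bracket] = (589/π) × 0.356743 = 66.884 W/m².
— Configuration B (ϕ=+20.5°):
cos h₀ = −tan(+20.5°) tan(+1.000°) = -0.0065, h₀ = 1.5773 rad.
Bracket: h₀ sin ϕ sin δ + cos ϕ cos δ sin h₀ = 1.5773×0.35021×0.01745 + 0.93667×0.99985×0.99998 = 0.009639 + 0.936511 = 0.946150.
Q̄ = (S_0/π) × [bracket] = (589/π) × 0.946150 = 177.39 W/m².
Ratio Q̄_A / Q̄_B = 66.884 / 177.39 = 0.3770.

Q̄_A / Q̄_B ≈ 0.377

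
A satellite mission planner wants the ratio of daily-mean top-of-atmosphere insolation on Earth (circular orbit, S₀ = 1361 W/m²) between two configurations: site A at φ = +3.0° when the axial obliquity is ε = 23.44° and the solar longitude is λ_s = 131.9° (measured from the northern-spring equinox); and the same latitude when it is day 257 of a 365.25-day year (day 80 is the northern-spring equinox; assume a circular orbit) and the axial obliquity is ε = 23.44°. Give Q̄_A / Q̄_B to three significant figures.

— Configuration A (φ=+3.0°):
Solar declination: sin δ = sin ε · sin λ_s = sin 23.44° × sin 131.9° = 0.29608, so δ = +17.222°.
cos H₀ = −tan(+3.0°) tan(+17.222°) = -0.0162, H₀ = 1.5870 rad.
Bracket: H₀ sin φ sin δ + cos φ cos δ sin H₀ = 1.5870×0.05234×0.29608 + 0.99863×0.95516×0.99987 = 0.024593 + 0.953727 = 0.978320.
Q̄ = (S₀/π) × [bracket] = (1361/π) × 0.978320 = 423.83 W/m².
— Configuration B (φ=+3.0°):
Solar longitude: λ_s = 360° × (257 − 80)/365.25 = 174.456°.
sin δ = sin 23.44° × sin 174.456° = 0.03843, so δ = +2.203°.
cos H₀ = −tan(+3.0°) tan(+2.203°) = -0.0020, H₀ = 1.5728 rad.
Bracket: H₀ sin φ sin δ + cos φ cos δ sin H₀ = 1.5728×0.05234×0.03843 + 0.99863×0.99926×1.00000 = 0.003164 + 0.997891 = 1.001055.
Q̄ = (S₀/π) × [bracket] = (1361/π) × 1.001055 = 433.68 W/m².
Ratio Q̄_A / Q̄_B = 423.83 / 433.68 = 0.9773.

Q̄_A / Q̄_B ≈ 0.977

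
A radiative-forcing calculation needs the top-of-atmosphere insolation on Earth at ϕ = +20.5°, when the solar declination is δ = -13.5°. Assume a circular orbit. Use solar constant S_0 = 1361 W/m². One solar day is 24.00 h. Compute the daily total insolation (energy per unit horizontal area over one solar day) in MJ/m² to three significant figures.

cos h₀ = −tan(+20.5°) tan(-13.500°) = 0.0898, h₀ = 1.4809 rad.
Bracket: h₀ sin ϕ sin δ + cos ϕ cos δ sin h₀ = 1.4809×0.35021×-0.23345 + 0.93667×0.97237×0.99596 = -0.121073 + 0.907110 = 0.786037.
Q̄ = (S_0/π) × [bracket] = (1361/π) × 0.786037 = 340.53 W/m².
Daily total = Q̄ × 24.00 h × 3600 s/h = 340.53 × 24.00 × 3600 / 10⁶ = 29.42 MJ/m².

29.4 MJ/m²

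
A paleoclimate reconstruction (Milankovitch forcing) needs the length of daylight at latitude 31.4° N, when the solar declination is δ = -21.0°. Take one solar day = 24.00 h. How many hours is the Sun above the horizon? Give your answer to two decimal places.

cos h₀ = −tan ϕ · tan δ = −tan(+31.4°) × tan(-21.000°) = 0.2343, so h₀ = 1.3343 rad = 76.45°.
Daylight = 2h₀/(2π) × 24.00 h = (1.3343/π) × 24.00 = 10.19 h.

10.19 h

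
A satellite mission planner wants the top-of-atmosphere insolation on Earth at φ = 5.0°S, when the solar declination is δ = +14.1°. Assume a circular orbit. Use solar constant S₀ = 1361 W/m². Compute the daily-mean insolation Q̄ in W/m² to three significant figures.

Q̄ ≈ 404 W/m²

cos H₀ = −tan(-5.0°) tan(+14.100°) = 0.0220, H₀ = 1.5488 rad.
Bracket: H₀ sin φ sin δ + cos φ cos δ sin H₀ = 1.5488×-0.08716×0.24362 + 0.99619×0.96987×0.99976 = -0.032887 + 0.965943 = 0.933056.
Q̄ = (S₀/π) × [bracket] = (1361/π) × 0.933056 = 404.2 W/m².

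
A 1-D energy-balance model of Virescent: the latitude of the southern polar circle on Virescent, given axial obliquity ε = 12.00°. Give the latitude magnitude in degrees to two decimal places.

78.00°

The polar circle is the lowest latitude that experiences at least one full rotation of continuous darkness at the northern-summer solstice; it lies at |φ| = 90° − ε = 90° − 12.00° = 78.00°.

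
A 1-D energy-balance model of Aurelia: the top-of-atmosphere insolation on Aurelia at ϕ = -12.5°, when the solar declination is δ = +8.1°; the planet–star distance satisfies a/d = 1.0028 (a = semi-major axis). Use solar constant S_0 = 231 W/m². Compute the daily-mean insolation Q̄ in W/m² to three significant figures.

Q̄ ≈ 68.0 W/m²

cos h₀ = −tan(-12.5°) tan(+8.100°) = 0.0316, h₀ = 1.5392 rad.
Bracket: h₀ sin ϕ sin δ + cos ϕ cos δ sin h₀ = 1.5392×-0.21644×0.14090 + 0.97630×0.99002×0.99950 = -0.046940 + 0.966073 = 0.919133.
Inverse-square distance factor (a/d)² = 1.0028² = 1.005608.
Q̄ = (S_0/π) × 1.005608 × [bracket] = (231/π) × 1.005608 × 0.919133 = 67.96 W/m².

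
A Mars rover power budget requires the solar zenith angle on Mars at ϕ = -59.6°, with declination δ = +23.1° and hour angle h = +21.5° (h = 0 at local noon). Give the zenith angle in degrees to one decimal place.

cos θ_z = sin ϕ sin δ + cos ϕ cos δ cos h = -0.338396 + 0.433073 = 0.094677.
θ_z = arccos(0.094677) = 84.6°.

θ_z = 84.6°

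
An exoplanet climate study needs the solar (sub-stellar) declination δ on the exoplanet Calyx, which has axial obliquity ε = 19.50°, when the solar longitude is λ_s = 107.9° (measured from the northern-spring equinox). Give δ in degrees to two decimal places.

δ = +18.52°

sin δ = sin ε · sin λ_s = sin 19.50° × sin 107.9° = 0.317649.
δ = arcsin(0.317649) = +18.52°.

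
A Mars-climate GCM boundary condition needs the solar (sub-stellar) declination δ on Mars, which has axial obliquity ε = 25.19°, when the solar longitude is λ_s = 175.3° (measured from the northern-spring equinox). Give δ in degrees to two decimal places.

δ = +2.00°

sin δ = sin ε · sin λ_s = sin 25.19° × sin 175.3° = 0.034875.
δ = arcsin(0.034875) = +2.00°.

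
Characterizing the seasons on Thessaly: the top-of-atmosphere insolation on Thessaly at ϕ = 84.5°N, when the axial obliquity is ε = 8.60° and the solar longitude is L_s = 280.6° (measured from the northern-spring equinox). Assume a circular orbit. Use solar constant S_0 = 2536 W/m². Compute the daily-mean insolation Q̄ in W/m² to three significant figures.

Solar declination: sin δ = sin ε · sin L_s = sin 8.60° × sin 280.6° = -0.14698, so δ = -8.452°.
cos h₀ = −tan(+84.5°) tan(-8.452°) = 1.5432 ≥ 1 ⇒ polar night, h₀ = 0 and Q̄ = 0.

Q̄ ≈ 0.00 W/m²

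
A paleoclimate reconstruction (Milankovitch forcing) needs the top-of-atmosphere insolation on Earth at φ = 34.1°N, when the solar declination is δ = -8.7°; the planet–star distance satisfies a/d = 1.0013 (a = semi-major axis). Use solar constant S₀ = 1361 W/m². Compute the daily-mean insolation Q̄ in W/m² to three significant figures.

cos H₀ = −tan(+34.1°) tan(-8.700°) = 0.1036, H₀ = 1.4670 rad.
Bracket: H₀ sin φ sin δ + cos φ cos δ sin H₀ = 1.4670×0.56064×-0.15126 + 0.82806×0.98849×0.99462 = -0.124405 + 0.814125 = 0.689720.
Inverse-square distance factor (a/d)² = 1.0013² = 1.002602.
Q̄ = (S₀/π) × 1.002602 × [bracket] = (1361/π) × 1.002602 × 0.689720 = 299.6 W/m².

Q̄ ≈ 300 W/m²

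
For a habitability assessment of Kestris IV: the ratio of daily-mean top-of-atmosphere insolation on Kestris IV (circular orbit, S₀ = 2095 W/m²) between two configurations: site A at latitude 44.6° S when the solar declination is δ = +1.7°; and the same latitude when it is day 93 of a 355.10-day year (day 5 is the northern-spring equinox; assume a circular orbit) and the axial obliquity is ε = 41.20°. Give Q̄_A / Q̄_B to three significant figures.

Q̄_A / Q̄_B ≈ 26.4

— Configuration A (φ=-44.6°):
cos H₀ = −tan(-44.6°) tan(+1.700°) = 0.0293, H₀ = 1.5415 rad.
Bracket: H₀ sin φ sin δ + cos φ cos δ sin H₀ = 1.5415×-0.70215×0.02967 + 0.71203×0.99956×0.99957 = -0.032114 + 0.711411 = 0.679297.
Q̄ = (S₀/π) × [bracket] = (2095/π) × 0.679297 = 453.00 W/m².
— Configuration B (φ=-44.6°):
Solar longitude: λ_s = 360° × (93 − 5)/355.10 = 89.214°.
sin δ = sin 41.20° × sin 89.214° = 0.65863, so δ = +41.195°.
cos H₀ = −tan(-44.6°) tan(+41.195°) = 0.8632, H₀ = 0.5293 rad.
Bracket: H₀ sin φ sin δ + cos φ cos δ sin H₀ = 0.5293×-0.70215×0.65863 + 0.71203×0.75247×0.50494 = -0.244779 + 0.270537 = 0.025758.
Q̄ = (S₀/π) × [bracket] = (2095/π) × 0.025758 = 17.177 W/m².
Ratio Q̄_A / Q̄_B = 453.00 / 17.177 = 26.37.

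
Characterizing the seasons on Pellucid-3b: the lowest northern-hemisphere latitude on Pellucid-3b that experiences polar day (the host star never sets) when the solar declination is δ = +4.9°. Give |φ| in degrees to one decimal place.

Polar day requires cos H₀ = −tan φ tan δ ≤ −1, i.e. tan φ tan δ ≥ 1.
The boundary is |tan φ| · |tan δ| = 1, so |φ| = 90° − |δ| = 90° − 4.9° = 85.1° in the northern hemisphere.

|φ| = 85.1°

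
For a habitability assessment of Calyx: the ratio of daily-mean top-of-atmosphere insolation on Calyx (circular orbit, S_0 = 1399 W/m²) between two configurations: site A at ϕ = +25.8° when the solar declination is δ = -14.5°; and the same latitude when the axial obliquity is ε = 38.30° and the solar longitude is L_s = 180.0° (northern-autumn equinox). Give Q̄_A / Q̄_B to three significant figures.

— Configuration A (ϕ=+25.8°):
cos h₀ = −tan(+25.8°) tan(-14.500°) = 0.1250, h₀ = 1.4454 rad.
Bracket: h₀ sin ϕ sin δ + cos ϕ cos δ sin h₀ = 1.4454×0.43523×-0.25038 + 0.90032×0.96815×0.99215 = -0.157509 + 0.864802 = 0.707293.
Q̄ = (S_0/π) × [bracket] = (1399/π) × 0.707293 = 314.97 W/m².
— Configuration B (ϕ=+25.8°):
Solar declination: sin δ = sin ε · sin L_s = sin 38.30° × sin 180.0° = 0.00000, so δ = +0.000°.
cos h₀ = −tan(+25.8°) tan(+0.000°) = -0.0000, h₀ = 1.5708 rad.
Bracket: h₀ sin ϕ sin δ + cos ϕ cos δ sin h₀ = 1.5708×0.43523×0.00000 + 0.90032×1.00000×1.00000 = 0.000000 + 0.900320 = 0.900320.
Q̄ = (S_0/π) × [bracket] = (1399/π) × 0.900320 = 400.93 W/m².
Ratio Q̄_A / Q̄_B = 314.97 / 400.93 = 0.7856.

Q̄_A / Q̄_B ≈ 0.786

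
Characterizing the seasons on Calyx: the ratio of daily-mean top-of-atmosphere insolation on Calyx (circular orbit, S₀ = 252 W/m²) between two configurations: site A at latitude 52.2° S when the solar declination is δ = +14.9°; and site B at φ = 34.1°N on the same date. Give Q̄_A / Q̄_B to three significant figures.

Q̄_A / Q̄_B ≈ 0.297

— Configuration A (φ=-52.2°):
cos H₀ = −tan(-52.2°) tan(+14.900°) = 0.3430, H₀ = 1.2207 rad.
Bracket: H₀ sin φ sin δ + cos φ cos δ sin H₀ = 1.2207×-0.79016×0.25713 + 0.61291×0.96638×0.93933 = -0.248014 + 0.556369 = 0.308355.
Q̄ = (S₀/π) × [bracket] = (252/π) × 0.308355 = 24.734 W/m².
— Configuration B (φ=+34.1°):
cos H₀ = −tan(+34.1°) tan(+14.900°) = -0.1801, H₀ = 1.7519 rad.
Bracket: H₀ sin φ sin δ + cos φ cos δ sin H₀ = 1.7519×0.56064×0.25713 + 0.82806×0.96638×0.98364 = 0.252549 + 0.787129 = 1.039678.
Q̄ = (S₀/π) × [bracket] = (252/π) × 1.039678 = 83.397 W/m².
Ratio Q̄_A / Q̄_B = 24.734 / 83.397 = 0.2966.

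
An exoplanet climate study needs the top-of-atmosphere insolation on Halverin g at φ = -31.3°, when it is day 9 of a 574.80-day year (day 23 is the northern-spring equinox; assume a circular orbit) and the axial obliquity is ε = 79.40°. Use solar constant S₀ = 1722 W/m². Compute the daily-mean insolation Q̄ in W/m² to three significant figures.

Solar longitude: λ_s = 360° × (9 − 23)/574.80 = -8.768°, i.e. -8.768° + 360° = 351.232°.
sin δ = sin 79.40° × sin 351.232° = -0.14984, so δ = -8.617°.
cos H₀ = −tan(-31.3°) tan(-8.617°) = -0.0921, H₀ = 1.6631 rad.
Bracket: H₀ sin φ sin δ + cos φ cos δ sin H₀ = 1.6631×-0.51952×-0.14984 + 0.85446×0.98871×0.99575 = 0.129464 + 0.841223 = 0.970687.
Q̄ = (S₀/π) × [bracket] = (1722/π) × 0.970687 = 532.1 W/m².

Q̄ ≈ 532 W/m²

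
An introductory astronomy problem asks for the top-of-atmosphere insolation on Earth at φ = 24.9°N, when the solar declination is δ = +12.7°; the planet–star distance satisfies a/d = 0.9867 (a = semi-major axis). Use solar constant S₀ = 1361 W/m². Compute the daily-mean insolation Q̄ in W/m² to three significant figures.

Q̄ ≈ 437 W/m²

cos H₀ = −tan(+24.9°) tan(+12.700°) = -0.1046, H₀ = 1.6756 rad.
Bracket: H₀ sin φ sin δ + cos φ cos δ sin H₀ = 1.6756×0.42104×0.21985 + 0.90704×0.97553×0.99451 = 0.155103 + 0.879987 = 1.035090.
Inverse-square distance factor (a/d)² = 0.9867² = 0.973577.
Q̄ = (S₀/π) × 0.973577 × [bracket] = (1361/π) × 0.973577 × 1.035090 = 436.6 W/m².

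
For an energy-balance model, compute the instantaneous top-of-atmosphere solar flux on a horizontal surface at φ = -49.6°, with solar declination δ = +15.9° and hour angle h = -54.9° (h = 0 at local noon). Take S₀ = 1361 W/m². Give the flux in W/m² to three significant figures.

cos θ_z = sin φ sin δ + cos φ cos δ cos h = -0.208630 + 0.358414 = 0.149784.
Flux = S₀ · cos θ_z = 1361 × 0.149784 = 203.9 W/m².

204 W/m²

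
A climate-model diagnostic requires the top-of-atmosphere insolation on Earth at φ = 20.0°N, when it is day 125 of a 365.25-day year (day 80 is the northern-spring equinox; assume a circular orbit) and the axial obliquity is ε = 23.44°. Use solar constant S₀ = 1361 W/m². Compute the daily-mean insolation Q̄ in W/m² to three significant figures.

Solar longitude: λ_s = 360° × (125 − 80)/365.25 = 44.353°.
sin δ = sin 23.44° × sin 44.353° = 0.27809, so δ = +16.146°.
cos H₀ = −tan(+20.0°) tan(+16.146°) = -0.1054, H₀ = 1.6764 rad.
Bracket: H₀ sin φ sin δ + cos φ cos δ sin H₀ = 1.6764×0.34202×0.27809 + 0.93969×0.96056×0.99443 = 0.159446 + 0.897601 = 1.057047.
Q̄ = (S₀/π) × [bracket] = (1361/π) × 1.057047 = 457.9 W/m².

Q̄ ≈ 458 W/m²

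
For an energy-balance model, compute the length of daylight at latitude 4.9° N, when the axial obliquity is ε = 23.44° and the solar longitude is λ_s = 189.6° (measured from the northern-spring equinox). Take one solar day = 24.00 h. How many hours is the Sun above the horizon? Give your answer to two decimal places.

Solar declination: sin δ = sin ε · sin λ_s = sin 23.44° × sin 189.6° = -0.06634, so δ = -3.804°.
cos H₀ = −tan φ · tan δ = −tan(+4.9°) × tan(-3.804°) = 0.0057, so H₀ = 1.5651 rad = 89.67°.
Daylight = 2H₀/(2π) × 24.00 h = (1.5651/π) × 24.00 = 11.96 h.

11.96 h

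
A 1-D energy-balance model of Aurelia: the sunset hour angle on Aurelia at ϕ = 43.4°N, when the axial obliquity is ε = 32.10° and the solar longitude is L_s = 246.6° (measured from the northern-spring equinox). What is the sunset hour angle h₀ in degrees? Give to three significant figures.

Solar declination: sin δ = sin ε · sin L_s = sin 32.10° × sin 246.6° = -0.48769, so δ = -29.189°.
cos h₀ = −tan ϕ · tan δ = −tan(+43.4°) × tan(-29.189°) = 0.5283, so h₀ = 1.0142 rad = 58.11°.

h₀ = 58.1°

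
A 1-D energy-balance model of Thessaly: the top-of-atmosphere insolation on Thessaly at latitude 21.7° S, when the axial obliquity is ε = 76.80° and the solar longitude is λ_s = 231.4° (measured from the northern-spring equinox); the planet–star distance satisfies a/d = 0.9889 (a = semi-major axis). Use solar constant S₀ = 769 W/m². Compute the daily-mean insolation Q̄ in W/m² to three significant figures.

Q̄ ≈ 266 W/m²

Solar declination: sin δ = sin ε · sin λ_s = sin 76.80° × sin 231.4° = -0.76087, so δ = -49.541°.
cos H₀ = −tan(-21.7°) tan(-49.541°) = -0.4666, H₀ = 2.0563 rad.
Bracket: H₀ sin φ sin δ + cos φ cos δ sin H₀ = 2.0563×-0.36975×-0.76087 + 0.92913×0.64890×0.88446 = 0.578502 + 0.533252 = 1.111754.
Inverse-square distance factor (a/d)² = 0.9889² = 0.977923.
Q̄ = (S₀/π) × 0.977923 × [bracket] = (769/π) × 0.977923 × 1.111754 = 266.1 W/m².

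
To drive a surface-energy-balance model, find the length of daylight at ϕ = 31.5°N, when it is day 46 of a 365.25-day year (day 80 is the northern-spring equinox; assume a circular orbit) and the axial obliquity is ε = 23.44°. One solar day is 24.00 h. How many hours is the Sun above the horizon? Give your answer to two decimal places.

10.94 h

Solar longitude: L_s = 360° × (46 − 80)/365.25 = -33.511°, i.e. -33.511° + 360° = 326.489°.
sin δ = sin 23.44° × sin 326.489° = -0.21962, so δ = -12.687°.
cos h₀ = −tan ϕ · tan δ = −tan(+31.5°) × tan(-12.687°) = 0.1380, so h₀ = 1.4324 rad = 82.07°.
Daylight = 2h₀/(2π) × 24.00 h = (1.4324/π) × 24.00 = 10.94 h.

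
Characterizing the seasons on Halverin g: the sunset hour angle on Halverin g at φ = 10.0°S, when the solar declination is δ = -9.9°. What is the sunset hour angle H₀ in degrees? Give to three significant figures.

cos H₀ = −tan φ · tan δ = −tan(-10.0°) × tan(-9.900°) = -0.0308, so H₀ = 1.6016 rad = 91.76°.

H₀ = 91.8°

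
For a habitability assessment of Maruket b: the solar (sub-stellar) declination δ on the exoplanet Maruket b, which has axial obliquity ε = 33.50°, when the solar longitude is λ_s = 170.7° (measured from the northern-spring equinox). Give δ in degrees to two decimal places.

sin δ = sin ε · sin λ_s = sin 33.50° × sin 170.7° = 0.089195.
δ = arcsin(0.089195) = +5.12°.

δ = +5.12°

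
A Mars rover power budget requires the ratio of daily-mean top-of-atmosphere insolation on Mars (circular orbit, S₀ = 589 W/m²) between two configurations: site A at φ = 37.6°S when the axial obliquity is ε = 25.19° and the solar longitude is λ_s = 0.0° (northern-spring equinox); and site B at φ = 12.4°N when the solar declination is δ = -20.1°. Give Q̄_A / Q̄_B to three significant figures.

— Configuration A (φ=-37.6°):
Solar declination: sin δ = sin ε · sin λ_s = sin 25.19° × sin 0.0° = 0.00000, so δ = +0.000°.
cos H₀ = −tan(-37.6°) tan(+0.000°) = 0.0000, H₀ = 1.5708 rad.
Bracket: H₀ sin φ sin δ + cos φ cos δ sin H₀ = 1.5708×-0.61015×0.00000 + 0.79229×1.00000×1.00000 = -0.000000 + 0.792290 = 0.792290.
Q̄ = (S₀/π) × [bracket] = (589/π) × 0.792290 = 148.54 W/m².
— Configuration B (φ=+12.4°):
cos H₀ = −tan(+12.4°) tan(-20.100°) = 0.0805, H₀ = 1.4903 rad.
Bracket: H₀ sin φ sin δ + cos φ cos δ sin H₀ = 1.4903×0.21474×-0.34366 + 0.97667×0.93909×0.99676 = -0.109980 + 0.914209 = 0.804229.
Q̄ = (S₀/π) × [bracket] = (589/π) × 0.804229 = 150.78 W/m².
Ratio Q̄_A / Q̄_B = 148.54 / 150.78 = 0.9851.

Q̄_A / Q̄_B ≈ 0.985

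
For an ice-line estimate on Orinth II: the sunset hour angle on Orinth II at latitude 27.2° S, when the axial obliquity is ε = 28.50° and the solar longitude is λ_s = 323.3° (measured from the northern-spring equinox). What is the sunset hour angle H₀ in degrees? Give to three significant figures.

Solar declination: sin δ = sin ε · sin λ_s = sin 28.50° × sin 323.3° = -0.28516, so δ = -16.569°.
cos H₀ = −tan φ · tan δ = −tan(-27.2°) × tan(-16.569°) = -0.1529, so H₀ = 1.7243 rad = 98.80°.

H₀ = 98.8°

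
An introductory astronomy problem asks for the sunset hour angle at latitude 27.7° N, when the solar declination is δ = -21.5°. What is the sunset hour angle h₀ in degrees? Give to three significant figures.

h₀ = 78.1°

cos h₀ = −tan ϕ · tan δ = −tan(+27.7°) × tan(-21.500°) = 0.2068, so h₀ = 1.3625 rad = 78.06°.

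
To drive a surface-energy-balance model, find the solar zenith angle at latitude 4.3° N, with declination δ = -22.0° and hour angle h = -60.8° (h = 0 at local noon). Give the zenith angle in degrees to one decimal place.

cos θ_z = sin ϕ sin δ + cos ϕ cos δ cos h = -0.028088 + 0.451062 = 0.422974.
θ_z = arccos(0.422974) = 65.0°.

θ_z = 65.0°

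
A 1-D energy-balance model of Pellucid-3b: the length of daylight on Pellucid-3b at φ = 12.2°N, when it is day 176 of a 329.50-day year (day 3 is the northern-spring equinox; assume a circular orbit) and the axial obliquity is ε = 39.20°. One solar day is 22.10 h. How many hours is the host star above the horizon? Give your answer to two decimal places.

10.90 h

Solar longitude: λ_s = 360° × (176 − 3)/329.50 = 189.014°.
sin δ = sin 39.20° × sin 189.014° = -0.09902, so δ = -5.683°.
cos H₀ = −tan φ · tan δ = −tan(+12.2°) × tan(-5.683°) = 0.0215, so H₀ = 1.5493 rad = 88.77°.
Daylight = 2H₀/(2π) × 22.10 h = (1.5493/π) × 22.10 = 10.90 h.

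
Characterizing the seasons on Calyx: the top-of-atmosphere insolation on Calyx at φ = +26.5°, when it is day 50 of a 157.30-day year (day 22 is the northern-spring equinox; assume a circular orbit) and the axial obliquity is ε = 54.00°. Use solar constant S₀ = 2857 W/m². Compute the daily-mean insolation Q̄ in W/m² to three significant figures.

Solar longitude: λ_s = 360° × (50 − 22)/157.30 = 64.081°.
sin δ = sin 54.00° × sin 64.081° = 0.72764, so δ = +46.689°.
cos H₀ = −tan(+26.5°) tan(+46.689°) = -0.5289, H₀ = 2.1281 rad.
Bracket: H₀ sin φ sin δ + cos φ cos δ sin H₀ = 2.1281×0.44620×0.72764 + 0.89493×0.68596×0.84870 = 0.690937 + 0.521005 = 1.211942.
Q̄ = (S₀/π) × [bracket] = (2857/π) × 1.211942 = 1102 W/m².

Q̄ ≈ 1.10e+03 W/m²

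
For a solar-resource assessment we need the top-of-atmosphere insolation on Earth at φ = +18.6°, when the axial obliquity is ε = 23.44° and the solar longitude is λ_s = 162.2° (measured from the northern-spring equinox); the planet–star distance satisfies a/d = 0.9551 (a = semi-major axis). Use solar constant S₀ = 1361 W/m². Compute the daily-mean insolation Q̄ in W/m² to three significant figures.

Q̄ ≈ 396 W/m²

Solar declination: sin δ = sin ε · sin λ_s = sin 23.44° × sin 162.2° = 0.12160, so δ = +6.985°.
cos H₀ = −tan(+18.6°) tan(+6.985°) = -0.0412, H₀ = 1.6120 rad.
Bracket: H₀ sin φ sin δ + cos φ cos δ sin H₀ = 1.6120×0.31896×0.12160 + 0.94777×0.99258×0.99915 = 0.062522 + 0.939938 = 1.002460.
Inverse-square distance factor (a/d)² = 0.9551² = 0.912216.
Q̄ = (S₀/π) × 0.912216 × [bracket] = (1361/π) × 0.912216 × 1.002460 = 396.2 W/m².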